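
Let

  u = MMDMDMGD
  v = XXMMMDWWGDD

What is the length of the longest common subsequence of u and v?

6

One common subsequence of length 6: M [1,3], M [2,4], M [4,5], D [5,6], G [7,9], D [8,11], and the DP table's final entry dp[8][11] is also 6, so no common subsequence is longer.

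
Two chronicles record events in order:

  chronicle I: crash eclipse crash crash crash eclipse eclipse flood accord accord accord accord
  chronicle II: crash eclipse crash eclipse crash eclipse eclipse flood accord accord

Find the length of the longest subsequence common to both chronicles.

9

Taking crash at chronicle I[1]=chronicle II[1] → eclipse at chronicle I[2]=chronicle II[2] → crash at chronicle I[3]=chronicle II[3] → crash at chronicle I[5]=chronicle II[5] → eclipse at chronicle I[6]=chronicle II[6] → eclipse at chronicle I[7]=chronicle II[7] → flood at chronicle I[8]=chronicle II[8] → accord at chronicle I[11]=chronicle II[9] → accord at chronicle I[12]=chronicle II[10] gives a common subsequence of length 9. dp[12][10] = 9 confirms this is the maximum.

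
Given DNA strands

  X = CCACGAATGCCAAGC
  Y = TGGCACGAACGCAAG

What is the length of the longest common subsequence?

11

Taking C [2,4] → A [3,5] → C [4,6] → G [5,7] → A [6,8] → A [7,9] → G [9,11] → C [11,12] → A [12,13] → A [13,14] → G [14,15] gives a common subsequence of length 11, and the DP table's final entry dp[15][15] is also 11, so no common subsequence is longer.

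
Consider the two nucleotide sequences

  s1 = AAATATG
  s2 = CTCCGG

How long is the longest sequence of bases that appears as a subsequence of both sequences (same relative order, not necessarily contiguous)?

Pick T (s1 #4, s2 #2) → G (s1 #7, s2 #6); all 2 bases appear in both, in order. Since dp[7][6] = 2, nothing longer is possible.

2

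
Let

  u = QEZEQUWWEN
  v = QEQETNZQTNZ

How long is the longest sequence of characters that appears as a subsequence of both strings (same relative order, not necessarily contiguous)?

5

Let dp[i][j] be the LCS length of the first i characters of u and the first j characters of v. dp[i][j] = dp[i-1][j-1]+1 when the i-th and j-th characters match, else max(dp[i-1][j], dp[i][j-1]).
    ·  Q  E  Q  E  T  N  Z  Q  T  N  Z
 ·  0  0  0  0  0  0  0  0  0  0  0  0
 Q  0  1  1  1  1  1  1  1  1  1  1  1
 E  0  1  2  2  2  2  2  2  2  2  2  2
 Z  0  1  2  2  2  2  2  3  3  3  3  3
 E  0  1  2  2  3  3  3  3  3  3  3  3
 Q  0  1  2  3  3  3  3  3  4  4  4  4
 U  0  1  2  3  3  3  3  3  4  4  4  4
 W  0  1  2  3  3  3  3  3  4  4  4  4
 W  0  1  2  3  3  3  3  3  4  4  4  4
 E  0  1  2  3  4  4  4  4  4  4  4  4
 N  0  1  2  3  4  4  5  5  5  5  5  5
dp[10][11] = 5. One LCS (by backtracking along matches): QEZQN.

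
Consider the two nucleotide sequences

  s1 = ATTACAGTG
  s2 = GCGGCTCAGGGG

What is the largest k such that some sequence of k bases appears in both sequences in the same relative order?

5

Let dp[i][j] be the LCS length of the first i bases of s1 and the first j bases of s2. dp[i][j] = dp[i-1][j-1]+1 when the i-th and j-th bases match, else max(dp[i-1][j], dp[i][j-1]).
    ·  G  C  G  G  C  T  C  A  G  G  G  G
 ·  0  0  0  0  0  0  0  0  0  0  0  0  0
 A  0  0  0  0  0  0  0  0  1  1  1  1  1
 T  0  0  0  0  0  0  1  1  1  1  1  1  1
 T  0  0  0  0  0  0  1  1  1  1  1  1  1
 A  0  0  0  0  0  0  1  1  2  2  2  2  2
 C  0  0  1  1  1  1  1  2  2  2  2  2  2
 A  0  0  1  1  1  1  1  2  3  3  3  3  3
 G  0  1  1  2  2  2  2  2  3  4  4  4  4
 T  0  1  1  2  2  2  3  3  3  4  4  4  4
 G  0  1  1  2  3  3  3  3  3  4  5  5  5
dp[9][12] = 5. One LCS (by backtracking along matches): TCAGG.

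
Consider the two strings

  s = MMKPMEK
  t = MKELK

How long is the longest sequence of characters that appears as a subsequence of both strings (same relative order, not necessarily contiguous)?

Taking M [2,1]; then K [3,2]; then E [6,3]; then K [7,5] gives a common subsequence of length 4. The LCS DP gives dp[7][5] = 4, so this is optimal.

4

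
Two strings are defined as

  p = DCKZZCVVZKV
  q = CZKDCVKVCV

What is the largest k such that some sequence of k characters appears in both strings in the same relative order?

6

Let dp[i][j] be the LCS length of the first i characters of p and the first j characters of q. dp[i][j] = dp[i-1][j-1]+1 when the i-th and j-th characters match, else max(dp[i-1][j], dp[i][j-1]).
    ·  C  Z  K  D  C  V  K  V  C  V
 ·  0  0  0  0  0  0  0  0  0  0  0
 D  0  0  0  0  1  1  1  1  1  1  1
 C  0  1  1  1  1  2  2  2  2  2  2
 K  0  1  1  2  2  2  2  3  3  3  3
 Z  0  1  2  2  2  2  2  3  3  3  3
 Z  0  1  2  2  2  2  2  3  3  3  3
 C  0  1  2  2  2  3  3  3  3  4  4
 V  0  1  2  2  2  3  4  4  4  4  5
 V  0  1  2  2  2  3  4  4  5  5  5
 Z  0  1  2  2  2  3  4  4  5  5  5
 K  0  1  2  3  3  3  4  5  5  5  5
 V  0  1  2  3  3  3  4  5  6  6  6
dp[11][10] = 6. One LCS (by backtracking along matches): CKCVVV.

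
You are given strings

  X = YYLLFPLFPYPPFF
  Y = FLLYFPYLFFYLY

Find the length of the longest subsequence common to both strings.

Pick L at X[3]=Y[2]; then L at X[4]=Y[3]; then F at X[5]=Y[5]; then P at X[6]=Y[6]; then L at X[7]=Y[8]; then F at X[8]=Y[10]; then Y at X[10]=Y[13]; all 7 characters appear in both, in order, and the DP table's final entry dp[14][13] is also 7, so no common subsequence is longer.

7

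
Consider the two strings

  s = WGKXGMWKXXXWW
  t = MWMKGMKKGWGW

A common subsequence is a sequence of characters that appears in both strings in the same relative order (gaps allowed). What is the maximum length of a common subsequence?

7

Taking W (s #1, t #2) → K (s #3, t #4) → G (s #5, t #5) → M (s #6, t #6) → K (s #8, t #8) → W (s #12, t #10) → W (s #13, t #12) gives a common subsequence of length 7. Since dp[13][12] = 7, nothing longer is possible.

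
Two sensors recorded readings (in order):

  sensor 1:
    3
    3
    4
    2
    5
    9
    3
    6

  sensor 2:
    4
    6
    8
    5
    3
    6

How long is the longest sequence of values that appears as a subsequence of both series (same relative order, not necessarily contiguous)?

4

One common subsequence of length 4: 4 (sensor 1 #3, sensor 2 #1), 5 (sensor 1 #5, sensor 2 #4), 3 (sensor 1 #7, sensor 2 #5), 6 (sensor 1 #8, sensor 2 #6). dp[8][6] = 4 confirms this is the maximum.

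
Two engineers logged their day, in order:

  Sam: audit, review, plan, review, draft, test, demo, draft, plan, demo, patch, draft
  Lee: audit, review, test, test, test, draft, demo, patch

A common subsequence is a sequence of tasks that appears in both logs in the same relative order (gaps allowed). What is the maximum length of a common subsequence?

6

One common subsequence of length 6: audit at Sam[1]=Lee[1] → review at Sam[2]=Lee[2] → test at Sam[6]=Lee[5] → draft at Sam[8]=Lee[6] → demo at Sam[10]=Lee[7] → patch at Sam[11]=Lee[8], and the DP table's final entry dp[12][8] is also 6, so no common subsequence is longer.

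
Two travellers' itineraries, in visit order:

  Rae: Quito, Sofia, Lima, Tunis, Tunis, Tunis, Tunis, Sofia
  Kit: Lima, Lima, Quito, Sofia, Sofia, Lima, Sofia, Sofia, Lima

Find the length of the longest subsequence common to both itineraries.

One common subsequence of length 4: Quito at Rae[1]=Kit[3] → Sofia at Rae[2]=Kit[5] → Lima at Rae[3]=Kit[6] → Sofia at Rae[8]=Kit[8]. Since dp[8][9] = 4, nothing longer is possible.

4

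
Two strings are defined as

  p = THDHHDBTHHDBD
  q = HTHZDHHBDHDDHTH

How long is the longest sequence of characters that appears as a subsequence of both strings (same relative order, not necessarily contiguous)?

One common subsequence of length 9: T [1,2], then H [2,3], then D [3,5], then H [4,6], then H [5,7], then D [6,9], then H [10,10], then D [11,11], then D [13,12]. Since dp[13][15] = 9, nothing longer is possible.

9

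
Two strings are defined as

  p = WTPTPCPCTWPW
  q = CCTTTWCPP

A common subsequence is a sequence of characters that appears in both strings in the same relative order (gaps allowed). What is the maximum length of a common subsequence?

5

Match T at p[2]=q[4]; then T at p[4]=q[5]; then C at p[6]=q[7]; then P at p[7]=q[8]; then P at p[11]=q[9] — 5 characters in the same relative order in both, and the DP table's final entry dp[12][9] is also 5, so no common subsequence is longer.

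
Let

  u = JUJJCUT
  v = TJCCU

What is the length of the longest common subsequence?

Let dp[i][j] be the LCS length of the first i characters of u and the first j characters of v. dp[i][j] = dp[i-1][j-1]+1 when the i-th and j-th characters match, else max(dp[i-1][j], dp[i][j-1]).
    ·  T  J  C  C  U
 ·  0  0  0  0  0  0
 J  0  0  1  1  1  1
 U  0  0  1  1  1  2
 J  0  0  1  1  1  2
 J  0  0  1  1  1  2
 C  0  0  1  2  2  2
 U  0  0  1  2  2  3
 T  0  1  1  2  2  3
dp[7][5] = 3. One LCS (by backtracking along matches): JCU.

3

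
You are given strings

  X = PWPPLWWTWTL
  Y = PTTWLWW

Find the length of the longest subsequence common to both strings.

5

Pick P [1,1] → W [2,4] → L [5,5] → W [7,6] → W [9,7]; all 5 characters appear in both, in order. dp[11][7] = 5 confirms this is the maximum.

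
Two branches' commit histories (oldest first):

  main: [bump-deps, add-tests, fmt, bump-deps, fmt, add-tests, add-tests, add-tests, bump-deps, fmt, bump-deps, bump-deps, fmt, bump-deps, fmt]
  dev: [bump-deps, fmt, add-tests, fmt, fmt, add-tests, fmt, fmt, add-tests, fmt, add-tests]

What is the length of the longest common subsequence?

Pick bump-deps [1,1] → add-tests [2,3] → fmt [3,4] → fmt [5,5] → add-tests [8,6] → fmt [10,7] → fmt [13,8] → fmt [15,10]; all 8 commits appear in both, in order. dp[15][11] = 8 confirms this is the maximum.

8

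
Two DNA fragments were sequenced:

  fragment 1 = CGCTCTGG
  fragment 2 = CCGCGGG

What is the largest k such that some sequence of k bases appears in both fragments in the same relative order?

One common subsequence of length 5: C (fragment 1 #1, fragment 2 #2); then G (fragment 1 #2, fragment 2 #3); then C (fragment 1 #3, fragment 2 #4); then G (fragment 1 #7, fragment 2 #6); then G (fragment 1 #8, fragment 2 #7), and the DP table's final entry dp[8][7] is also 5, so no common subsequence is longer.

5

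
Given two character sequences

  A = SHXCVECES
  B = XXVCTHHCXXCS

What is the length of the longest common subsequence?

4

One common subsequence of length 4: H (A #2, B #7); then X (A #3, B #10); then C (A #7, B #11); then S (A #9, B #12). Since dp[9][12] = 4, nothing longer is possible.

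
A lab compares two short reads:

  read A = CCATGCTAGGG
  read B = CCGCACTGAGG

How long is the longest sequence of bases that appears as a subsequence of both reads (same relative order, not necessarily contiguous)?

8

Taking C [1,2] → C [2,4] → A [3,5] → T [4,7] → G [5,8] → A [8,9] → G [10,10] → G [11,11] gives a common subsequence of length 8. Since dp[11][11] = 8, nothing longer is possible.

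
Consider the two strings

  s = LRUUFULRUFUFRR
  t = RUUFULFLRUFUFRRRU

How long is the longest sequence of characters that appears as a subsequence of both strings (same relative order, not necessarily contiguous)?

13

Match R (s #2, t #1), U (s #3, t #2), U (s #4, t #3), F (s #5, t #4), U (s #6, t #5), L (s #7, t #8), R (s #8, t #9), U (s #9, t #10), F (s #10, t #11), U (s #11, t #12), F (s #12, t #13), R (s #13, t #15), R (s #14, t #16) — 13 characters in the same relative order in both. Since dp[14][17] = 13, nothing longer is possible.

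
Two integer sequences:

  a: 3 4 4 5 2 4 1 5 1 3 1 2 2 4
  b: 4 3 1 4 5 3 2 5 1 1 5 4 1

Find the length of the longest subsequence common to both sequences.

8

Taking 3 at a[1]=b[2]; then 4 at a[3]=b[4]; then 5 at a[4]=b[5]; then 2 at a[5]=b[7]; then 5 at a[8]=b[8]; then 1 at a[9]=b[9]; then 1 at a[11]=b[10]; then 4 at a[14]=b[12] gives a common subsequence of length 8. The LCS DP gives dp[14][13] = 8, so this is optimal.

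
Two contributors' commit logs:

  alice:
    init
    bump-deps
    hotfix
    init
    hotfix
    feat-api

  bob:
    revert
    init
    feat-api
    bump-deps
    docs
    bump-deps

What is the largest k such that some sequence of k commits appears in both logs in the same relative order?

2

Pick init at alice[1]=bob[2]; then bump-deps at alice[2]=bob[6]; all 2 commits appear in both, in order. The LCS DP gives dp[6][6] = 2, so this is optimal.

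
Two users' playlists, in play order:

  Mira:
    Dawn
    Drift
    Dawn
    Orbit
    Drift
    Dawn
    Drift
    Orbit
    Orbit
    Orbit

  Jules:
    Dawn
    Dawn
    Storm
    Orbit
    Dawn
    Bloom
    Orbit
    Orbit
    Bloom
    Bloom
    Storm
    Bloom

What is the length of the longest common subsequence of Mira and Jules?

6

Taking Dawn [1,1], then Dawn [3,2], then Orbit [4,4], then Dawn [6,5], then Orbit [8,7], then Orbit [9,8] gives a common subsequence of length 6, and the DP table's final entry dp[10][12] is also 6, so no common subsequence is longer.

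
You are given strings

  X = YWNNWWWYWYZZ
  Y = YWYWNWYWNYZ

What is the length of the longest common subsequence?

Let dp[i][j] be the LCS length of the first i characters of X and the first j characters of Y. dp[i][j] = dp[i-1][j-1]+1 when the i-th and j-th characters match, else max(dp[i-1][j], dp[i][j-1]).
    ·  Y  W  Y  W  N  W  Y  W  N  Y  Z
 ·  0  0  0  0  0  0  0  0  0  0  0  0
 Y  0  1  1  1  1  1  1  1  1  1  1  1
 W  0  1  2  2  2  2  2  2  2  2  2  2
 N  0  1  2  2  2  3  3  3  3  3  3  3
 N  0  1  2  2  2  3  3  3  3  4  4  4
 W  0  1  2  2  3  3  4  4  4  4  4  4
 W  0  1  2  2  3  3  4  4  5  5  5  5
 W  0  1  2  2  3  3  4  4  5  5  5  5
 Y  0  1  2  3  3  3  4  5  5  5  6  6
 W  0  1  2  3  4  4  4  5  6  6  6  6
 Y  0  1  2  3  4  4  4  5  6  6  7  7
 Z  0  1  2  3  4  4  4  5  6  6  7  8
 Z  0  1  2  3  4  4  4  5  6  6  7  8
dp[12][11] = 8. One LCS (by backtracking along matches): YWNWYWYZ.

8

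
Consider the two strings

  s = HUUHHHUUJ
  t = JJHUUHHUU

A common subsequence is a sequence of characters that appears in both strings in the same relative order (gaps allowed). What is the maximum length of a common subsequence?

One common subsequence of length 7: H (s #1, t #3); then U (s #2, t #4); then U (s #3, t #5); then H (s #5, t #6); then H (s #6, t #7); then U (s #7, t #8); then U (s #8, t #9). Since dp[9][9] = 7, nothing longer is possible.

7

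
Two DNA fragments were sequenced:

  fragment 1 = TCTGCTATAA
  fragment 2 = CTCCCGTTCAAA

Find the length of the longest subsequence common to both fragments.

7

Match T [1,2] → C [2,5] → T [3,8] → C [5,9] → A [7,10] → A [9,11] → A [10,12] — 7 bases in the same relative order in both. Since dp[10][12] = 7, nothing longer is possible.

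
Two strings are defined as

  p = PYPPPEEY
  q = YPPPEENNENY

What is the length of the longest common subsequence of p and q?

7

Match Y at p[2]=q[1], then P at p[3]=q[2], then P at p[4]=q[3], then P at p[5]=q[4], then E at p[6]=q[6], then E at p[7]=q[9], then Y at p[8]=q[11] — 7 characters in the same relative order in both, and the DP table's final entry dp[8][11] is also 7, so no common subsequence is longer.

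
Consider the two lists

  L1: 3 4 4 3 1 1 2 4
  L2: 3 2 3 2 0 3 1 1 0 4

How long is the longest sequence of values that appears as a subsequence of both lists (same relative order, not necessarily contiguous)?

Pick 3 [1,3] → 3 [4,6] → 1 [5,7] → 1 [6,8] → 4 [8,10]; all 5 values appear in both, in order, and the DP table's final entry dp[8][10] is also 5, so no common subsequence is longer.

5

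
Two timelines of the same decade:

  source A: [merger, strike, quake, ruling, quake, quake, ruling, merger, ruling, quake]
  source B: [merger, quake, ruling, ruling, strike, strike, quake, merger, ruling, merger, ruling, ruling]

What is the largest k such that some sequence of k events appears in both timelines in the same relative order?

7

Taking merger [1,1] → quake [3,2] → ruling [4,4] → quake [5,7] → ruling [7,9] → merger [8,10] → ruling [9,12] gives a common subsequence of length 7. The LCS DP gives dp[10][12] = 7, so this is optimal.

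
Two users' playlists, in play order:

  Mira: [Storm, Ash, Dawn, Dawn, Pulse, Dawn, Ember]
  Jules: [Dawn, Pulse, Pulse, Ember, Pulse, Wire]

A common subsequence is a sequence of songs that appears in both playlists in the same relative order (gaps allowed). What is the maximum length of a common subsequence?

3

One common subsequence of length 3: Dawn [3,1], Pulse [5,3], Ember [7,4]. dp[7][6] = 3 confirms this is the maximum.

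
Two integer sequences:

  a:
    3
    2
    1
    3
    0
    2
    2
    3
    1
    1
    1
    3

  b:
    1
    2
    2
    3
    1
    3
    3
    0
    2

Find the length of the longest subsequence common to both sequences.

Let dp[i][j] be the LCS length of the first i values of a and the first j values of b. dp[i][j] = dp[i-1][j-1]+1 when the i-th and j-th values match, else max(dp[i-1][j], dp[i][j-1]).
    ·  1  2  2  3  1  3  3  0  2
 ·  0  0  0  0  0  0  0  0  0  0
 3  0  0  0  0  1  1  1  1  1  1
 2  0  0  1  1  1  1  1  1  1  2
 1  0  1  1  1  1  2  2  2  2  2
 3  0  1  1  1  2  2  3  3  3  3
 0  0  1  1  1  2  2  3  3  4  4
 2  0  1  2  2  2  2  3  3  4  5
 2  0  1  2  3  3  3  3  3  4  5
 3  0  1  2  3  4  4  4  4  4  5
 1  0  1  2  3  4  5  5  5  5  5
 1  0  1  2  3  4  5  5  5  5  5
 1  0  1  2  3  4  5  5  5  5  5
 3  0  1  2  3  4  5  6  6  6  6
dp[12][9] = 6. One LCS (by backtracking along matches): 1, 2, 2, 3, 1, 3.

6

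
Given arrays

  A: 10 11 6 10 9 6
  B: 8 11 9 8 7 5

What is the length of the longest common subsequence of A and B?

Let dp[i][j] be the LCS length of the first i values of A and the first j values of B. dp[i][j] = dp[i-1][j-1]+1 when the i-th and j-th values match, else max(dp[i-1][j], dp[i][j-1]).
    ·  8 11  9  8  7  5
 ·  0  0  0  0  0  0  0
10  0  0  0  0  0  0  0
11  0  0  1  1  1  1  1
 6  0  0  1  1  1  1  1
10  0  0  1  1  1  1  1
 9  0  0  1  2  2  2  2
 6  0  0  1  2  2  2  2
dp[6][6] = 2. One LCS (by backtracking along matches): 11, 9.

2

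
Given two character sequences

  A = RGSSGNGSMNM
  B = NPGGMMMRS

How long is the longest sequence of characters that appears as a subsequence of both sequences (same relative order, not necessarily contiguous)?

4

Pick G [2,3], G [5,4], M [9,6], M [11,7]; all 4 characters appear in both, in order. dp[11][9] = 4 confirms this is the maximum.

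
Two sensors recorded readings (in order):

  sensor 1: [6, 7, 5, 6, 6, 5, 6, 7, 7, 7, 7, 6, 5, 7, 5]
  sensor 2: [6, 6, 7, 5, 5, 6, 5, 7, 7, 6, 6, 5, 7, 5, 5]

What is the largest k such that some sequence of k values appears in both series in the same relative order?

One common subsequence of length 11: 6 (sensor 1 #1, sensor 2 #2), 7 (sensor 1 #2, sensor 2 #3), 5 (sensor 1 #3, sensor 2 #5), 6 (sensor 1 #5, sensor 2 #6), 5 (sensor 1 #6, sensor 2 #7), 7 (sensor 1 #8, sensor 2 #8), 7 (sensor 1 #9, sensor 2 #9), 6 (sensor 1 #12, sensor 2 #11), 5 (sensor 1 #13, sensor 2 #12), 7 (sensor 1 #14, sensor 2 #13), 5 (sensor 1 #15, sensor 2 #15). dp[15][15] = 11 confirms this is the maximum.

11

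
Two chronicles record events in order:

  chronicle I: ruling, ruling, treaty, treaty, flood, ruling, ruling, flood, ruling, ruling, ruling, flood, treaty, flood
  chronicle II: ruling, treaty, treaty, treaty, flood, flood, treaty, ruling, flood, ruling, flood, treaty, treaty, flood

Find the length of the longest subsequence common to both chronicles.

One common subsequence of length 10: ruling at chronicle I[1]=chronicle II[1], then treaty at chronicle I[3]=chronicle II[3], then treaty at chronicle I[4]=chronicle II[4], then flood at chronicle I[5]=chronicle II[6], then ruling at chronicle I[7]=chronicle II[8], then flood at chronicle I[8]=chronicle II[9], then ruling at chronicle I[11]=chronicle II[10], then flood at chronicle I[12]=chronicle II[11], then treaty at chronicle I[13]=chronicle II[13], then flood at chronicle I[14]=chronicle II[14]. dp[14][14] = 10 confirms this is the maximum.

10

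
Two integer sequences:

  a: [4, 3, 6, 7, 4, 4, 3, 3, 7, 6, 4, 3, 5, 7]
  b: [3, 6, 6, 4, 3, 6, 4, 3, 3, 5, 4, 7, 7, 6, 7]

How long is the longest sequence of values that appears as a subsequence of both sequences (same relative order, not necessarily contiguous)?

9

Taking 4 at a[1]=b[4], then 3 at a[2]=b[5], then 6 at a[3]=b[6], then 4 at a[6]=b[7], then 3 at a[7]=b[8], then 3 at a[8]=b[9], then 7 at a[9]=b[13], then 6 at a[10]=b[14], then 7 at a[14]=b[15] gives a common subsequence of length 9. dp[14][15] = 9 confirms this is the maximum.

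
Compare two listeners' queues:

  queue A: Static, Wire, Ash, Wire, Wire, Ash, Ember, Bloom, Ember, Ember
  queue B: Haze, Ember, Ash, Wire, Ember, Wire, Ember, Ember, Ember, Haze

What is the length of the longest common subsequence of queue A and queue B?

Pick Ash at queue A[3]=queue B[3], Wire at queue A[4]=queue B[4], Wire at queue A[5]=queue B[6], Ember at queue A[7]=queue B[7], Ember at queue A[9]=queue B[8], Ember at queue A[10]=queue B[9]; all 6 songs appear in both, in order, and the DP table's final entry dp[10][10] is also 6, so no common subsequence is longer.

6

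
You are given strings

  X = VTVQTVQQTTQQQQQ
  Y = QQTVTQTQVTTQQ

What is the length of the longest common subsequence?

9

Taking V at X[1]=Y[4], then T at X[2]=Y[5], then Q at X[4]=Y[6], then T at X[5]=Y[7], then V at X[6]=Y[9], then T at X[9]=Y[10], then T at X[10]=Y[11], then Q at X[14]=Y[12], then Q at X[15]=Y[13] gives a common subsequence of length 9. The LCS DP gives dp[15][13] = 9, so this is optimal.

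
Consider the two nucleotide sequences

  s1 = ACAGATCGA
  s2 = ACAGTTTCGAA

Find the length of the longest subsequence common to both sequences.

Match A (s1 #1, s2 #1), then C (s1 #2, s2 #2), then A (s1 #3, s2 #3), then G (s1 #4, s2 #4), then T (s1 #6, s2 #7), then C (s1 #7, s2 #8), then G (s1 #8, s2 #9), then A (s1 #9, s2 #11) — 8 bases in the same relative order in both. Since dp[9][11] = 8, nothing longer is possible.

8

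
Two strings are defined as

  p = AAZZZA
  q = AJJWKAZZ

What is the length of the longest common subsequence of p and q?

4

Let dp[i][j] be the LCS length of the first i characters of p and the first j characters of q. dp[i][j] = dp[i-1][j-1]+1 when the i-th and j-th characters match, else max(dp[i-1][j], dp[i][j-1]).
    ·  A  J  J  W  K  A  Z  Z
 ·  0  0  0  0  0  0  0  0  0
 A  0  1  1  1  1  1  1  1  1
 A  0  1  1  1  1  1  2  2  2
 Z  0  1  1  1  1  1  2  3  3
 Z  0  1  1  1  1  1  2  3  4
 Z  0  1  1  1  1  1  2  3  4
 A  0  1  1  1  1  1  2  3  4
dp[6][8] = 4. One LCS (by backtracking along matches): AAZZ.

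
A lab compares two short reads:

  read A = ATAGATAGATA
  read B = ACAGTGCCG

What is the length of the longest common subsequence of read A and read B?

Taking A (read A #1, read B #1), then A (read A #3, read B #3), then G (read A #4, read B #4), then T (read A #6, read B #5), then G (read A #8, read B #9) gives a common subsequence of length 5. dp[11][9] = 5 confirms this is the maximum.

5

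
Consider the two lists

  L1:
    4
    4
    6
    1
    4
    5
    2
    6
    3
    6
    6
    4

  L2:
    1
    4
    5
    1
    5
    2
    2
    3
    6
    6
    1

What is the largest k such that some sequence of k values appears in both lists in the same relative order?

Let dp[i][j] be the LCS length of the first i values of L1 and the first j values of L2. dp[i][j] = dp[i-1][j-1]+1 when the i-th and j-th values match, else max(dp[i-1][j], dp[i][j-1]).
    ·  1  4  5  1  5  2  2  3  6  6  1
 ·  0  0  0  0  0  0  0  0  0  0  0  0
 4  0  0  1  1  1  1  1  1  1  1  1  1
 4  0  0  1  1  1  1  1  1  1  1  1  1
 6  0  0  1  1  1  1  1  1  1  2  2  2
 1  0  1  1  1  2  2  2  2  2  2  2  3
 4  0  1  2  2  2  2  2  2  2  2  2  3
 5  0  1  2  3  3  3  3  3  3  3  3  3
 2  0  1  2  3  3  3  4  4  4  4  4  4
 6  0  1  2  3  3  3  4  4  4  5  5  5
 3  0  1  2  3  3  3  4  4  5  5  5  5
 6  0  1  2  3  3  3  4  4  5  6  6  6
 6  0  1  2  3  3  3  4  4  5  6  7  7
 4  0  1  2  3  3  3  4  4  5  6  7  7
dp[12][11] = 7. One LCS (by backtracking along matches): 4, 1, 5, 2, 3, 6, 6.

7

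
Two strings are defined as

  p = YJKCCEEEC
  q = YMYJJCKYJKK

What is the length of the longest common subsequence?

Let dp[i][j] be the LCS length of the first i characters of p and the first j characters of q. dp[i][j] = dp[i-1][j-1]+1 when the i-th and j-th characters match, else max(dp[i-1][j], dp[i][j-1]).
    ·  Y  M  Y  J  J  C  K  Y  J  K  K
 ·  0  0  0  0  0  0  0  0  0  0  0  0
 Y  0  1  1  1  1  1  1  1  1  1  1  1
 J  0  1  1  1  2  2  2  2  2  2  2  2
 K  0  1  1  1  2  2  2  3  3  3  3  3
 C  0  1  1  1  2  2  3  3  3  3  3  3
 C  0  1  1  1  2  2  3  3  3  3  3  3
 E  0  1  1  1  2  2  3  3  3  3  3  3
 E  0  1  1  1  2  2  3  3  3  3  3  3
 E  0  1  1  1  2  2  3  3  3  3  3  3
 C  0  1  1  1  2  2  3  3  3  3  3  3
dp[9][11] = 3. One LCS (by backtracking along matches): YJK.

3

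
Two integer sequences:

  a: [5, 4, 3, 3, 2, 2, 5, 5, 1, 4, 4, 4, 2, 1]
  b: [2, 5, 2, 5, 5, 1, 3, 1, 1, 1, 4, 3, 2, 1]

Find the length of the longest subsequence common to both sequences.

One common subsequence of length 8: 5 at a[1]=b[2], then 2 at a[6]=b[3], then 5 at a[7]=b[4], then 5 at a[8]=b[5], then 1 at a[9]=b[10], then 4 at a[10]=b[11], then 2 at a[13]=b[13], then 1 at a[14]=b[14]. The LCS DP gives dp[14][14] = 8, so this is optimal.

8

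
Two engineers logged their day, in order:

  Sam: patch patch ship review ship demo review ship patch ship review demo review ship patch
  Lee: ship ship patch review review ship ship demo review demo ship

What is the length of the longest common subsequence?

Pick patch [2,3], review [4,4], review [7,5], ship [8,6], ship [10,7], review [11,9], demo [12,10], ship [14,11]; all 8 tasks appear in both, in order. Since dp[15][11] = 8, nothing longer is possible.

8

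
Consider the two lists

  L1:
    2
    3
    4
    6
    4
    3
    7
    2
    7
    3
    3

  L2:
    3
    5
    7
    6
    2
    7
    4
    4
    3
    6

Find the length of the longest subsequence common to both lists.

5

Taking 3 (L1 #2, L2 #1); then 6 (L1 #4, L2 #4); then 2 (L1 #8, L2 #5); then 7 (L1 #9, L2 #6); then 3 (L1 #10, L2 #9) gives a common subsequence of length 5. dp[11][10] = 5 confirms this is the maximum.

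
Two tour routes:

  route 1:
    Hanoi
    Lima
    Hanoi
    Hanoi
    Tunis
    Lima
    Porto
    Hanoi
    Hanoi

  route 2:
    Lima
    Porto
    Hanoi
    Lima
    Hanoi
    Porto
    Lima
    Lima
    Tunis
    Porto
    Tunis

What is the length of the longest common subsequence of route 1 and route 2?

Match Hanoi at route 1[1]=route 2[3]; then Lima at route 1[2]=route 2[4]; then Hanoi at route 1[3]=route 2[5]; then Tunis at route 1[5]=route 2[9]; then Porto at route 1[7]=route 2[10] — 5 stops in the same relative order in both, and the DP table's final entry dp[9][11] is also 5, so no common subsequence is longer.

5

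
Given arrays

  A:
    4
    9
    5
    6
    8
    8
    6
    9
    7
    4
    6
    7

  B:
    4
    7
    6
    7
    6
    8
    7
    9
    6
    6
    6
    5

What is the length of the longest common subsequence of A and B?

5

Let dp[i][j] be the LCS length of the first i values of A and the first j values of B. dp[i][j] = dp[i-1][j-1]+1 when the i-th and j-th values match, else max(dp[i-1][j], dp[i][j-1]).
    ·  4  7  6  7  6  8  7  9  6  6  6  5
 ·  0  0  0  0  0  0  0  0  0  0  0  0  0
 4  0  1  1  1  1  1  1  1  1  1  1  1  1
 9  0  1  1  1  1  1  1  1  2  2  2  2  2
 5  0  1  1  1  1  1  1  1  2  2  2  2  3
 6  0  1  1  2  2  2  2  2  2  3  3  3  3
 8  0  1  1  2  2  2  3  3  3  3  3  3  3
 8  0  1  1  2  2  2  3  3  3  3  3  3  3
 6  0  1  1  2  2  3  3  3  3  4  4  4  4
 9  0  1  1  2  2  3  3  3  4  4  4  4  4
 7  0  1  2  2  3  3  3  4  4  4  4  4  4
 4  0  1  2  2  3  3  3  4  4  4  4  4  4
 6  0  1  2  3  3  4  4  4  4  5  5  5  5
 7  0  1  2  3  4  4  4  5  5  5  5  5  5
dp[12][12] = 5. One LCS (by backtracking along matches): 4, 9, 6, 6, 6.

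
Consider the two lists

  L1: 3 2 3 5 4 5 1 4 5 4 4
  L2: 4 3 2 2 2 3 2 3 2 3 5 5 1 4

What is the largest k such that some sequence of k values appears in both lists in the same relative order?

One common subsequence of length 7: 3 [1,8], then 2 [2,9], then 3 [3,10], then 5 [4,11], then 5 [6,12], then 1 [7,13], then 4 [11,14]. Since dp[11][14] = 7, nothing longer is possible.

7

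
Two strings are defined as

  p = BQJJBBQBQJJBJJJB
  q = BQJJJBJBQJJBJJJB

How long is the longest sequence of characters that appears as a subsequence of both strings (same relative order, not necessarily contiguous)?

14

One common subsequence of length 14: B [1,1], Q [2,2], J [3,4], J [4,5], B [5,6], B [8,8], Q [9,9], J [10,10], J [11,11], B [12,12], J [13,13], J [14,14], J [15,15], B [16,16]. dp[16][16] = 14 confirms this is the maximum.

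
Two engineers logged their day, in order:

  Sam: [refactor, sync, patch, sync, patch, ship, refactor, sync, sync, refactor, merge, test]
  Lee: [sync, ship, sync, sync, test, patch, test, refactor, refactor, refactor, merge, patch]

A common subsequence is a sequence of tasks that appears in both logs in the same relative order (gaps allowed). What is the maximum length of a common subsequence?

6

Match sync [2,3], then sync [4,4], then patch [5,6], then refactor [7,9], then refactor [10,10], then merge [11,11] — 6 tasks in the same relative order in both, and the DP table's final entry dp[12][12] is also 6, so no common subsequence is longer.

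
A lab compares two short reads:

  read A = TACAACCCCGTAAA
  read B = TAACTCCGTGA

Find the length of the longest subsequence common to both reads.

Pick T at read A[1]=read B[1]; then A at read A[4]=read B[2]; then A at read A[5]=read B[3]; then C at read A[6]=read B[4]; then C at read A[8]=read B[6]; then C at read A[9]=read B[7]; then G at read A[10]=read B[8]; then T at read A[11]=read B[9]; then A at read A[14]=read B[11]; all 9 bases appear in both, in order. Since dp[14][11] = 9, nothing longer is possible.

9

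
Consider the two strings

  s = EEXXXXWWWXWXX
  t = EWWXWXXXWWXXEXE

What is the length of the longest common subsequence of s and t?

Match E (s #1, t #1); then X (s #3, t #4); then X (s #4, t #6); then X (s #5, t #7); then X (s #6, t #8); then W (s #8, t #9); then W (s #9, t #10); then X (s #10, t #11); then X (s #12, t #12); then X (s #13, t #14) — 10 characters in the same relative order in both. Since dp[13][15] = 10, nothing longer is possible.

10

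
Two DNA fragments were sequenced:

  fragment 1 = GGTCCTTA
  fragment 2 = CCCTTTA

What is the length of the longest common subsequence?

Pick C (fragment 1 #4, fragment 2 #2), C (fragment 1 #5, fragment 2 #3), T (fragment 1 #6, fragment 2 #5), T (fragment 1 #7, fragment 2 #6), A (fragment 1 #8, fragment 2 #7); all 5 bases appear in both, in order. The LCS DP gives dp[8][7] = 5, so this is optimal.

5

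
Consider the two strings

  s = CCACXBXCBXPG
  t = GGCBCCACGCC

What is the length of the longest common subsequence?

Taking C at s[1]=t[5] → C at s[2]=t[6] → A at s[3]=t[7] → C at s[4]=t[10] → C at s[8]=t[11] gives a common subsequence of length 5. dp[12][11] = 5 confirms this is the maximum.

5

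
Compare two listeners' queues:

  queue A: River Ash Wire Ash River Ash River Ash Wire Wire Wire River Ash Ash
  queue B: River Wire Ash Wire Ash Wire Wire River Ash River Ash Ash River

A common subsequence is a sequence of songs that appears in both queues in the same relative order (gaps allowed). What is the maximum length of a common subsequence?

9

Match River (queue A #1, queue B #1), Ash (queue A #2, queue B #3), Wire (queue A #3, queue B #4), Ash (queue A #4, queue B #5), River (queue A #5, queue B #8), Ash (queue A #6, queue B #9), River (queue A #7, queue B #10), Ash (queue A #8, queue B #12), River (queue A #12, queue B #13) — 9 songs in the same relative order in both. Since dp[14][13] = 9, nothing longer is possible.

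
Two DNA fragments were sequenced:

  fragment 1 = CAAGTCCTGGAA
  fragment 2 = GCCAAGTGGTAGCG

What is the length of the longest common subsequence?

Taking C (fragment 1 #1, fragment 2 #3); then A (fragment 1 #2, fragment 2 #4); then A (fragment 1 #3, fragment 2 #5); then G (fragment 1 #4, fragment 2 #6); then T (fragment 1 #5, fragment 2 #7); then T (fragment 1 #8, fragment 2 #10); then G (fragment 1 #9, fragment 2 #12); then G (fragment 1 #10, fragment 2 #14) gives a common subsequence of length 8. dp[12][14] = 8 confirms this is the maximum.

8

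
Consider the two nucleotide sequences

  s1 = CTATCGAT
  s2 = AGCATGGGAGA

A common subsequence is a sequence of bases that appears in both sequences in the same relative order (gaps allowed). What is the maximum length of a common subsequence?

5

Taking C at s1[1]=s2[3], T at s1[2]=s2[5], A at s1[3]=s2[9], G at s1[6]=s2[10], A at s1[7]=s2[11] gives a common subsequence of length 5. Since dp[8][11] = 5, nothing longer is possible.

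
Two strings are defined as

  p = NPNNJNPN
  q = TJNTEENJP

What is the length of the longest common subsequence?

Let dp[i][j] be the LCS length of the first i characters of p and the first j characters of q. dp[i][j] = dp[i-1][j-1]+1 when the i-th and j-th characters match, else max(dp[i-1][j], dp[i][j-1]).
    ·  T  J  N  T  E  E  N  J  P
 ·  0  0  0  0  0  0  0  0  0  0
 N  0  0  0  1  1  1  1  1  1  1
 P  0  0  0  1  1  1  1  1  1  2
 N  0  0  0  1  1  1  1  2  2  2
 N  0  0  0  1  1  1  1  2  2  2
 J  0  0  1  1  1  1  1  2  3  3
 N  0  0  1  2  2  2  2  2  3  3
 P  0  0  1  2  2  2  2  2  3  4
 N  0  0  1  2  2  2  2  3  3  4
dp[8][9] = 4. One LCS (by backtracking along matches): NNJP.

4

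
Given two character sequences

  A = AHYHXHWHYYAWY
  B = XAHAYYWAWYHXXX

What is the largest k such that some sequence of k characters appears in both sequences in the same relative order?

Pick A [1,2], then H [2,3], then Y [3,6], then W [7,7], then A [11,8], then W [12,9], then Y [13,10]; all 7 characters appear in both, in order, and the DP table's final entry dp[13][14] is also 7, so no common subsequence is longer.

7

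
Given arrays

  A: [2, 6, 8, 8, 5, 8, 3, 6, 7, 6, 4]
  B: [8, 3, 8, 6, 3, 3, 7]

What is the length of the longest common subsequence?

4

Taking 8 at A[3]=B[1], 8 at A[4]=B[3], 3 at A[7]=B[6], 7 at A[9]=B[7] gives a common subsequence of length 4. The LCS DP gives dp[11][7] = 4, so this is optimal.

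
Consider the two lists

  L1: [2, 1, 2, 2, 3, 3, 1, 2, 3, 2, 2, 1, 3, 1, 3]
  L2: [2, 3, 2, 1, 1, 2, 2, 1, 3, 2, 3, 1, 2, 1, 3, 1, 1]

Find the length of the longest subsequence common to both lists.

One common subsequence of length 11: 2 [1,3], then 1 [2,5], then 2 [3,6], then 2 [4,7], then 3 [5,9], then 3 [6,11], then 1 [7,12], then 2 [8,13], then 3 [9,15], then 1 [12,16], then 1 [14,17], and the DP table's final entry dp[15][17] is also 11, so no common subsequence is longer.

11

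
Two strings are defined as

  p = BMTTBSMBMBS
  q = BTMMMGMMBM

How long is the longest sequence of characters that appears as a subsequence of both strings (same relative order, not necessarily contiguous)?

One common subsequence of length 5: B (p #1, q #1), M (p #2, q #7), M (p #7, q #8), B (p #8, q #9), M (p #9, q #10). The LCS DP gives dp[11][10] = 5, so this is optimal.

5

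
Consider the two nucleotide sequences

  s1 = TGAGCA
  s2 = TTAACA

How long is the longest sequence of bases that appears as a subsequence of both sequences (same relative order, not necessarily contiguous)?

Let dp[i][j] be the LCS length of the first i bases of s1 and the first j bases of s2. dp[i][j] = dp[i-1][j-1]+1 when the i-th and j-th bases match, else max(dp[i-1][j], dp[i][j-1]).
    ·  T  T  A  A  C  A
 ·  0  0  0  0  0  0  0
 T  0  1  1  1  1  1  1
 G  0  1  1  1  1  1  1
 A  0  1  1  2  2  2  2
 G  0  1  1  2  2  2  2
 C  0  1  1  2  2  3  3
 A  0  1  1  2  3  3  4
dp[6][6] = 4. One LCS (by backtracking along matches): TACA.

4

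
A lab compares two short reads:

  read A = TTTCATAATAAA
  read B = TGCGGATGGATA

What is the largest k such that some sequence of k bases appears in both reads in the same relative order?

7

Match T at read A[1]=read B[1] → C at read A[4]=read B[3] → A at read A[5]=read B[6] → T at read A[6]=read B[7] → A at read A[8]=read B[10] → T at read A[9]=read B[11] → A at read A[12]=read B[12] — 7 bases in the same relative order in both, and the DP table's final entry dp[12][12] is also 7, so no common subsequence is longer.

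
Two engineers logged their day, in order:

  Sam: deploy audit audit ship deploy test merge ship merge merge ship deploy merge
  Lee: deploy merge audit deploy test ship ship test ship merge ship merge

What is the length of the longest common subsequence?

Match deploy (Sam #1, Lee #1) → audit (Sam #2, Lee #3) → ship (Sam #4, Lee #7) → test (Sam #6, Lee #8) → ship (Sam #8, Lee #9) → merge (Sam #10, Lee #10) → ship (Sam #11, Lee #11) → merge (Sam #13, Lee #12) — 8 tasks in the same relative order in both, and the DP table's final entry dp[13][12] is also 8, so no common subsequence is longer.

8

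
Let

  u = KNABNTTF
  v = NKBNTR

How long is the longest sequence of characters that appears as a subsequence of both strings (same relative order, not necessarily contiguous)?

Let dp[i][j] be the LCS length of the first i characters of u and the first j characters of v. dp[i][j] = dp[i-1][j-1]+1 when the i-th and j-th characters match, else max(dp[i-1][j], dp[i][j-1]).
    ·  N  K  B  N  T  R
 ·  0  0  0  0  0  0  0
 K  0  0  1  1  1  1  1
 N  0  1  1  1  2  2  2
 A  0  1  1  1  2  2  2
 B  0  1  1  2  2  2  2
 N  0  1  1  2  3  3  3
 T  0  1  1  2  3  4  4
 T  0  1  1  2  3  4  4
 F  0  1  1  2  3  4  4
dp[8][6] = 4. One LCS (by backtracking along matches): KBNT.

4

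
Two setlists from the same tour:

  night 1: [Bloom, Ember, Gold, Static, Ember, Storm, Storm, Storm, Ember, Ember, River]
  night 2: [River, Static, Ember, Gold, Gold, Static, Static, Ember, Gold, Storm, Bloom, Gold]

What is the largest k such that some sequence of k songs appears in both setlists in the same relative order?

5

Pick Ember at night 1[2]=night 2[3] → Gold at night 1[3]=night 2[5] → Static at night 1[4]=night 2[7] → Ember at night 1[5]=night 2[8] → Storm at night 1[6]=night 2[10]; all 5 songs appear in both, in order, and the DP table's final entry dp[11][12] is also 5, so no common subsequence is longer.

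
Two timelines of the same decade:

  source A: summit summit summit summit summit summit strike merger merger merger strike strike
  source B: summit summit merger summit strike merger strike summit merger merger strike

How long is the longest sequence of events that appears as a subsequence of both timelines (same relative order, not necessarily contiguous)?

One common subsequence of length 8: summit at source A[1]=source B[1], then summit at source A[2]=source B[2], then summit at source A[6]=source B[4], then strike at source A[7]=source B[5], then merger at source A[8]=source B[6], then merger at source A[9]=source B[9], then merger at source A[10]=source B[10], then strike at source A[12]=source B[11], and the DP table's final entry dp[12][11] is also 8, so no common subsequence is longer.

8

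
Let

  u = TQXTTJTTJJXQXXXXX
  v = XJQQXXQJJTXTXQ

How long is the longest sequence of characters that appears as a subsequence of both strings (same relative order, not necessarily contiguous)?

7

Pick Q (u #2, v #4) → X (u #3, v #6) → J (u #6, v #9) → T (u #7, v #10) → T (u #8, v #12) → X (u #11, v #13) → Q (u #12, v #14); all 7 characters appear in both, in order. dp[17][14] = 7 confirms this is the maximum.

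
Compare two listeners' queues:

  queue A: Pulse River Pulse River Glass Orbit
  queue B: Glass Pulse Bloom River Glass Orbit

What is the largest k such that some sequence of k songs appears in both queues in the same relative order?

Pick Pulse (queue A #1, queue B #2); then River (queue A #4, queue B #4); then Glass (queue A #5, queue B #5); then Orbit (queue A #6, queue B #6); all 4 songs appear in both, in order. The LCS DP gives dp[6][6] = 4, so this is optimal.

4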